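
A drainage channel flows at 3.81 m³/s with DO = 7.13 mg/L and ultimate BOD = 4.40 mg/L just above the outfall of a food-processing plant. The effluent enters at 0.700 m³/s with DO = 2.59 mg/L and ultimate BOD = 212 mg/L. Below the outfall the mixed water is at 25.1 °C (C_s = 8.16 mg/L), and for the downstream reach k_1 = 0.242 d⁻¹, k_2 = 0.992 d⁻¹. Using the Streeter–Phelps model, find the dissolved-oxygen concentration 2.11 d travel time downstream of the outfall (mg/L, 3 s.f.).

Mixed DO = (3.81×7.13 + 0.700×2.59)/(3.81+0.700) = 28.98/4.510 = 6.425 mg/L.
Mixed L₀ = (3.81×4.40 + 0.700×212)/(4.510) = 165.2/4.510 = 36.62 mg/L.
Initial deficit D₀ = C_s − DO₀ = 8.16 − 6.425 = 1.735 mg/L.
D(2.11) = [0.242×36.62/(0.992−0.242)](e^(−0.242×2.11) − e^(−0.992×2.11)) + 1.735 e^(−0.992×2.11)
= 11.82 × (0.6001 − 0.1233) + 1.735 × 0.1233 = 5.848 mg/L.
DO = 8.16 − 5.848 = 2.312 mg/L.

DO ≈ 2.31 mg/L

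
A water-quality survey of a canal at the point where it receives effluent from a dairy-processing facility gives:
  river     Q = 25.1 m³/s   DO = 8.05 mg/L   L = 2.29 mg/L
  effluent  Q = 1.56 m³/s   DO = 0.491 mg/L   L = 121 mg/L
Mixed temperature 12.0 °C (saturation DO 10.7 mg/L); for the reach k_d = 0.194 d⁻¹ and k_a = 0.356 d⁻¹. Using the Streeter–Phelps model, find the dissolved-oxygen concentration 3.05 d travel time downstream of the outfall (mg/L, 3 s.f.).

Mixed DO = (25.1×8.05 + 1.56×0.491)/(25.1+1.56) = 202.8/26.66 = 7.608 mg/L.
Mixed L₀ = (25.1×2.29 + 1.56×121)/(26.66) = 246.2/26.66 = 9.236 mg/L.
Initial deficit D₀ = C_s − DO₀ = 10.7 − 7.608 = 3.092 mg/L.
D(3.05) = [0.194×9.236/(0.356−0.194)](e^(−0.194×3.05) − e^(−0.356×3.05)) + 3.092 e^(−0.356×3.05)
= 11.06 × (0.5534 − 0.3376) + 3.092 × 0.3376 = 3.430 mg/L.
DO = 10.7 − 3.430 = 7.270 mg/L.

DO ≈ 7.27 mg/L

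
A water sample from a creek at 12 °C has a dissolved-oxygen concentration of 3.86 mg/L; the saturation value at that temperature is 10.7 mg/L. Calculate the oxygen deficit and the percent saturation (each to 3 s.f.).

D ≈ 6.84 mg/L; 36.1 % saturation

D = C_s − C = 10.7 − 3.86 = 6.84 mg/L.
% saturation = 3.86/10.7 × 100 = 36.1 %.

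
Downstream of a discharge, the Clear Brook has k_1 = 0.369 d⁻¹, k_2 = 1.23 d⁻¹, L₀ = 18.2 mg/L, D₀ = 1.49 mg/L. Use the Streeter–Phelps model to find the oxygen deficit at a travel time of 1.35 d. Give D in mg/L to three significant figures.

k_1 L₀/(k_2−k_1) = 0.369×18.2/(1.23−0.369) = 6.716/0.8610 = 7.800 mg/L.
e^(−k_1 t) = e^(−0.369×1.350) = 0.6077; e^(−k_2 t) = e^(−1.23×1.350) = 0.1900.
D = 7.800 × (0.6077 − 0.1900) + 1.49 × 0.1900 = 3.257 + 0.2832 = 3.541 mg/L.

D ≈ 3.54 mg/L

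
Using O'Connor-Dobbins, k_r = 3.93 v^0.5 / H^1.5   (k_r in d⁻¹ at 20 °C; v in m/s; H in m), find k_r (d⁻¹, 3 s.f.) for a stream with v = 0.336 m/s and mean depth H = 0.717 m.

k_r = 3.93 × 0.336^0.5 / 0.717^1.5 = 3.93 × 0.5797 / 0.6071 = 3.752 d⁻¹.

k_r ≈ 3.75 d⁻¹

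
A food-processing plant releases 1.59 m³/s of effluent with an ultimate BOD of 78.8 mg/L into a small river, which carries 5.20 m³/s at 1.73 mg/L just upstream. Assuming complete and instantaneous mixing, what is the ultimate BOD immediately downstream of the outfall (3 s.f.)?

Flow-weighted mixing: C = (Q_r C_r + Q_w C_w)/(Q_r + Q_w)
= (5.20×1.73 + 1.59×78.8)/(5.20 + 1.59) = 134.3/6.790 = 19.78 mg/L.

19.8 mg/L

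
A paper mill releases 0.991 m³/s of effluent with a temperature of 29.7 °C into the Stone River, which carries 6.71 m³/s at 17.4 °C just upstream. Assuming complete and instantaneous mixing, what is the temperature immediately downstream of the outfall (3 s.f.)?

19.0 °C

Flow-weighted mixing: C = (Q_r C_r + Q_w C_w)/(Q_r + Q_w)
= (6.71×17.4 + 0.991×29.7)/(6.71 + 0.991) = 146.2/7.701 = 18.98 °C.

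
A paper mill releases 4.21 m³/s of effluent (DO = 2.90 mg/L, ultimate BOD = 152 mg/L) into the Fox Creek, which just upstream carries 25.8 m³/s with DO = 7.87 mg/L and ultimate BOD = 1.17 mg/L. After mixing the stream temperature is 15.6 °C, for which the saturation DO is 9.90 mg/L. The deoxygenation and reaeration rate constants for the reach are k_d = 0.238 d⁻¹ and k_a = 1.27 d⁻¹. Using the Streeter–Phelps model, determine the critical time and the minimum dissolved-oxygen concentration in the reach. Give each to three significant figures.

Mixed DO = (25.8×7.87 + 4.21×2.90)/(25.8+4.21) = 215.3/30.01 = 7.173 mg/L.
Mixed L₀ = (25.8×1.17 + 4.21×152)/(30.01) = 670.1/30.01 = 22.33 mg/L.
Initial deficit D₀ = C_s − DO₀ = 9.90 − 7.173 = 2.727 mg/L.
t_c = (1/1.032) ln[(1.27/0.238)(1 − 2.727×1.032/(0.238×22.33))] = 0.9690 × ln(2.510) = 0.8918 d.
D_c = (0.238/1.27) × 22.33 × e^(−0.238×0.8918) = 0.1874 × 22.33 × 0.8088 = 3.384 mg/L.
Minimum DO = 9.90 − 3.384 = 6.516 mg/L.

t_c ≈ 0.892 d; minimum DO ≈ 6.52 mg/L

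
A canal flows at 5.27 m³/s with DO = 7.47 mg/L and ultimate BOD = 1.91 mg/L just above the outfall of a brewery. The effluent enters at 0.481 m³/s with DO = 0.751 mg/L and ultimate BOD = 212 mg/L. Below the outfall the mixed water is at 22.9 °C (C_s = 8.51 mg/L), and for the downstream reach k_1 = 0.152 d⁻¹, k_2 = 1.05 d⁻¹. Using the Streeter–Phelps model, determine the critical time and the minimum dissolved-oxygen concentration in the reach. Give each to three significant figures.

Mixed DO = (5.27×7.47 + 0.481×0.751)/(5.27+0.481) = 39.73/5.751 = 6.908 mg/L.
Mixed L₀ = (5.27×1.91 + 0.481×212)/(5.751) = 112.0/5.751 = 19.48 mg/L.
Initial deficit D₀ = C_s − DO₀ = 8.51 − 6.908 = 1.602 mg/L.
t_c = (1/0.8980) ln[(1.05/0.152)(1 − 1.602×0.8980/(0.152×19.48))] = 1.114 × ln(3.552) = 1.411 d.
D_c = (0.152/1.05) × 19.48 × e^(−0.152×1.411) = 0.1448 × 19.48 × 0.8069 = 2.276 mg/L.
Minimum DO = 8.51 − 2.276 = 6.234 mg/L.

t_c ≈ 1.41 d; minimum DO ≈ 6.23 mg/L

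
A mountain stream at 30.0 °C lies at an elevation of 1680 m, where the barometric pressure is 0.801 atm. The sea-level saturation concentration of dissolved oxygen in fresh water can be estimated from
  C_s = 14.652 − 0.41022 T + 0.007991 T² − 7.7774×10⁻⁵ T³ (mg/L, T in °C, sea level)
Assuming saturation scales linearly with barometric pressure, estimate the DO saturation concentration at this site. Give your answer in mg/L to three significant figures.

C_s ≈ 5.96 mg/L

At sea level: C_s = 14.652 − 0.41022×30.0 + 0.007991×30.0² − 7.7774×10⁻⁵×30.0³ = 7.437 mg/L.
Pressure correction: C_s' = 7.437 × 0.801 = 5.957 mg/L.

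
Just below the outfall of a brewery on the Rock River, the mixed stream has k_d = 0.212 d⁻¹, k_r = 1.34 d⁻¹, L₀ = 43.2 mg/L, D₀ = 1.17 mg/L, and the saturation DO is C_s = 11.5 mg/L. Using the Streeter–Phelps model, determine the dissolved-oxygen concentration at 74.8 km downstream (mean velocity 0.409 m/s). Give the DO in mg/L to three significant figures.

DO ≈ 6.72 mg/L

Travel time t = x/v = 74.8 km / (0.409 m/s) = 74800 m / 0.409 m/s = 182900 s = 2.117 d.
k_d L₀/(k_r−k_d) = 0.212×43.2/(1.34−0.212) = 9.158/1.128 = 8.119 mg/L.
e^(−k_d t) = e^(−0.212×2.117) = 0.6384; e^(−k_r t) = e^(−1.34×2.117) = 0.05864.
D = 8.119 × (0.6384 − 0.05864) + 1.17 × 0.05864 = 4.707 + 0.06860 = 4.776 mg/L.
DO = C_s − D = 11.5 − 4.776 = 6.724 mg/L.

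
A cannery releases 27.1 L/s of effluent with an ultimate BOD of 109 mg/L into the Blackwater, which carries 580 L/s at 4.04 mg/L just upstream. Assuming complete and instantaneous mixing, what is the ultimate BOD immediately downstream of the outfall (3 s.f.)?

Flow-weighted mixing: C = (Q_r C_r + Q_w C_w)/(Q_r + Q_w)
= (580×4.04 + 27.1×109)/(580 + 27.1) = 5297/607.1 = 8.725 mg/L.

8.73 mg/L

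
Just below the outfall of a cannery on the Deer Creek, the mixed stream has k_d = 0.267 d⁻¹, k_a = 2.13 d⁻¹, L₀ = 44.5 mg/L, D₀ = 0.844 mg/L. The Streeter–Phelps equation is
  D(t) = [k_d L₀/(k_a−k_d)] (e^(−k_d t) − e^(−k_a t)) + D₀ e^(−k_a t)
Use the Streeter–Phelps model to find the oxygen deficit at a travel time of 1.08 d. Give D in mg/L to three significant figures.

D ≈ 4.23 mg/L

k_d L₀/(k_a−k_d) = 0.267×44.5/(2.13−0.267) = 11.88/1.863 = 6.378 mg/L.
e^(−k_d t) = e^(−0.267×1.080) = 0.7495; e^(−k_a t) = e^(−2.13×1.080) = 0.1002.
D = 6.378 × (0.7495 − 0.1002) + 0.844 × 0.1002 = 4.141 + 0.08458 = 4.225 mg/L.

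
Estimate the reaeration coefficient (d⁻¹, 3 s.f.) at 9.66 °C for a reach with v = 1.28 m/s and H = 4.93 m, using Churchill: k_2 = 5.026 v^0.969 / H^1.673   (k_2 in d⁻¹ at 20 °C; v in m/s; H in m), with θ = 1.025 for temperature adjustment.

k_2(20) = 5.026 × 1.28^0.969 / 4.93^1.673 = 5.026 × 1.270 / 14.43 = 0.4426 d⁻¹.
k_2(9.66) = 0.4426 × 1.025^(9.66−20) = 0.4426 × 0.7747 = 0.3428 d⁻¹.

k_2 ≈ 0.343 d⁻¹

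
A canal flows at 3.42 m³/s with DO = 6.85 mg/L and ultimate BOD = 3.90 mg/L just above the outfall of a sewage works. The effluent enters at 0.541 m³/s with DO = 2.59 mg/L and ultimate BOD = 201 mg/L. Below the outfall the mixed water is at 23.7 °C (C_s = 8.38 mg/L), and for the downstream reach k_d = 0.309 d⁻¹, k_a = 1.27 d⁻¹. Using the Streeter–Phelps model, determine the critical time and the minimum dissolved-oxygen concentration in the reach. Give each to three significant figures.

t_c ≈ 1.22 d; minimum DO ≈ 3.24 mg/L

Mixed DO = (3.42×6.85 + 0.541×2.59)/(3.42+0.541) = 24.83/3.961 = 6.268 mg/L.
Mixed L₀ = (3.42×3.90 + 0.541×201)/(3.961) = 122.1/3.961 = 30.82 mg/L.
Initial deficit D₀ = C_s − DO₀ = 8.38 − 6.268 = 2.112 mg/L.
t_c = (1/0.9610) ln[(1.27/0.309)(1 − 2.112×0.9610/(0.309×30.82))] = 1.041 × ln(3.234) = 1.221 d.
D_c = (0.309/1.27) × 30.82 × e^(−0.309×1.221) = 0.2433 × 30.82 × 0.6856 = 5.141 mg/L.
Minimum DO = 8.38 − 5.141 = 3.239 mg/L.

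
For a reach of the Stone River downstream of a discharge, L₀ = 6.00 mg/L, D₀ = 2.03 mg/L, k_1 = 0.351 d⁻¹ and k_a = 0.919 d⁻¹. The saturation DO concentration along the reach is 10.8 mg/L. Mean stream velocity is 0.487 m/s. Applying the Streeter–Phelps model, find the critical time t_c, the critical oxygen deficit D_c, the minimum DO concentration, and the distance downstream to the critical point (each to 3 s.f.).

t_c = [1/(k_a−k_1)] ln[(k_a/k_1)(1 − D₀(k_a−k_1)/(k_1 L₀))]
= [1/(0.919−0.351)] ln[(0.919/0.351)(1 − 2.03×0.5680/(0.351×6.00))]
= (1/0.5680) ln[2.618 × 0.4525] = 1.761 × ln(1.185) = 1.761 × 0.1695 = 0.2985 d.
L(t_c) = L₀ e^(−k_1 t_c) = 6.00 × 0.9005 = 5.403 mg/L, and at the critical point k_a D_c = k_1 L, so D_c = (0.351/0.919) × 5.403 = 2.064 mg/L.
Minimum DO = C_s − D_c = 10.8 − 2.064 = 8.736 mg/L.
x_c = v t_c = 0.487 m/s × 0.2985 d × 86400 s/d = 12560 m ≈ 12.6 km.

t_c ≈ 0.298 d; D_c ≈ 2.06 mg/L; min DO ≈ 8.74 mg/L; x_c ≈ 12.6 km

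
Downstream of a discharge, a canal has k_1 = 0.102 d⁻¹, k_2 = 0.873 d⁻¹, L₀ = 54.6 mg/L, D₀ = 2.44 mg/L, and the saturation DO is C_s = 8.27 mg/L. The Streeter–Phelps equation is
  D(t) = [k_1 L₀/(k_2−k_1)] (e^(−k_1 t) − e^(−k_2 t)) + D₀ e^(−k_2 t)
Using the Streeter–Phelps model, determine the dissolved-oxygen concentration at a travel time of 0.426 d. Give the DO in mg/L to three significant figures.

DO ≈ 4.65 mg/L

k_1 L₀/(k_2−k_1) = 0.102×54.6/(0.873−0.102) = 5.569/0.7710 = 7.223 mg/L.
e^(−k_1 t) = e^(−0.102×0.4260) = 0.9575; e^(−k_2 t) = e^(−0.873×0.4260) = 0.6894.
D = 7.223 × (0.9575 − 0.6894) + 2.44 × 0.6894 = 1.936 + 1.682 = 3.618 mg/L.
DO = C_s − D = 8.27 − 3.618 = 4.652 mg/L.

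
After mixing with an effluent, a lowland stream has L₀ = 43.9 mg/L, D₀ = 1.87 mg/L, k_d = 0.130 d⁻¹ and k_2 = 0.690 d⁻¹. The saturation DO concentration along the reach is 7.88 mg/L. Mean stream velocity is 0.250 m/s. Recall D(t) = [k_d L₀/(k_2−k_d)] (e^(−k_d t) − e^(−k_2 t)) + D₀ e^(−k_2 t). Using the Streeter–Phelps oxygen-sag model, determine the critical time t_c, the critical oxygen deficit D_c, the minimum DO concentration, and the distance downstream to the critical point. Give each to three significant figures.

t_c = [1/(k_2−k_d)] ln[(k_2/k_d)(1 − D₀(k_2−k_d)/(k_d L₀))]
= [1/(0.690−0.130)] ln[(0.690/0.130)(1 − 1.87×0.5600/(0.130×43.9))]
= (1/0.5600) ln[5.308 × 0.8165] = 1.786 × ln(4.334) = 1.786 × 1.466 = 2.619 d.
D_c = (k_d/k_2) L₀ e^(−k_d t_c) = (0.130/0.690) × 43.9 × e^(−0.130×2.619) = 0.1884 × 43.9 × 0.7115 = 5.885 mg/L.
Minimum DO = C_s − D_c = 7.88 − 5.885 = 1.995 mg/L.
x_c = v t_c = 0.250 m/s × 2.619 d × 86400 s/d = 56560 m ≈ 56.6 km.

t_c ≈ 2.62 d; D_c ≈ 5.88 mg/L; min DO ≈ 2.00 mg/L; x_c ≈ 56.6 km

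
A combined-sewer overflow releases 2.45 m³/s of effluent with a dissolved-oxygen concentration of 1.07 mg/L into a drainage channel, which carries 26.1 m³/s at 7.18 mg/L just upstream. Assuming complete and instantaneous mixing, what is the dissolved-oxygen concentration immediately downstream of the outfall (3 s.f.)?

Flow-weighted mixing: C = (Q_r C_r + Q_w C_w)/(Q_r + Q_w)
= (26.1×7.18 + 2.45×1.07)/(26.1 + 2.45) = 190.0/28.55 = 6.656 mg/L.

6.66 mg/L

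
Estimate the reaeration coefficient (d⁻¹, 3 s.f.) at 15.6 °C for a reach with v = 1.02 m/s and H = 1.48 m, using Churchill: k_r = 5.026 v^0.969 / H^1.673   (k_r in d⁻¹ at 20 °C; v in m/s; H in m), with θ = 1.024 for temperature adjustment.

k_r(20) = 5.026 × 1.02^0.969 / 1.48^1.673 = 5.026 × 1.019 / 1.927 = 2.659 d⁻¹.
k_r(15.6) = 2.659 × 1.024^(15.6−20) = 2.659 × 0.9009 = 2.395 d⁻¹.

k_r ≈ 2.40 d⁻¹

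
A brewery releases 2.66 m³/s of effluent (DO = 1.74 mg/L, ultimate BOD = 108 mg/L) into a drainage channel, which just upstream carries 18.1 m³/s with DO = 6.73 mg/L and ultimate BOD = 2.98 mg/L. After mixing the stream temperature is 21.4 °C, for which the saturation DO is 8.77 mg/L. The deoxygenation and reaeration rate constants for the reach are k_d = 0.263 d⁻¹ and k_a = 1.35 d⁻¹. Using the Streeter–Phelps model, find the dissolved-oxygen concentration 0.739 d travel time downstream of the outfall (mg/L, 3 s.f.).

Mixed DO = (18.1×6.73 + 2.66×1.74)/(18.1+2.66) = 126.4/20.76 = 6.091 mg/L.
Mixed L₀ = (18.1×2.98 + 2.66×108)/(20.76) = 341.2/20.76 = 16.44 mg/L.
Initial deficit D₀ = C_s − DO₀ = 8.77 − 6.091 = 2.679 mg/L.
D(0.739) = [0.263×16.44/(1.35−0.263)](e^(−0.263×0.739) − e^(−1.35×0.739)) + 2.679 e^(−1.35×0.739)
= 3.977 × (0.8234 − 0.3687) + 2.679 × 0.3687 = 2.796 mg/L.
DO = 8.77 − 2.796 = 5.974 mg/L.

DO ≈ 5.97 mg/L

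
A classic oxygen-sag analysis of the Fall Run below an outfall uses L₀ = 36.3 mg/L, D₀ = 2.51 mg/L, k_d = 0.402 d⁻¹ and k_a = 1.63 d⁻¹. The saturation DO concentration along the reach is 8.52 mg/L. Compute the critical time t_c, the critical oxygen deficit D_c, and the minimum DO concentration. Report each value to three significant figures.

t_c ≈ 0.947 d; D_c ≈ 6.12 mg/L; min DO ≈ 2.40 mg/L

With k_a/k_d = 4.055 and 1 − D₀(k_a−k_d)/(k_d L₀) = 0.7888,
t_c = ln(4.055 × 0.7888) / (1.63 − 0.402) = ln(3.198) / 1.228 = 1.163/1.228 = 0.9468 d.
D_c = (k_d/k_a) L₀ e^(−k_d t_c) = (0.402/1.63) × 36.3 × e^(−0.402×0.9468) = 0.2466 × 36.3 × 0.6835 = 6.119 mg/L.
Minimum DO = C_s − D_c = 8.52 − 6.119 = 2.401 mg/L.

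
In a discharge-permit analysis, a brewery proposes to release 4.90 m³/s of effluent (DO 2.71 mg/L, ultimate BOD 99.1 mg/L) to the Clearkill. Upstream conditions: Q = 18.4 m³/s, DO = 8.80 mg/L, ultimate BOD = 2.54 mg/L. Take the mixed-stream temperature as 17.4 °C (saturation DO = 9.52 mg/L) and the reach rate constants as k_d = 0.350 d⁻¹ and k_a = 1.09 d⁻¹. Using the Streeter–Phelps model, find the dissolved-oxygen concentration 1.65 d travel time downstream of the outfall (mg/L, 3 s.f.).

DO ≈ 4.91 mg/L

Mixed DO = (18.4×8.80 + 4.90×2.71)/(18.4+4.90) = 175.2/23.30 = 7.519 mg/L.
Mixed L₀ = (18.4×2.54 + 4.90×99.1)/(23.30) = 532.3/23.30 = 22.85 mg/L.
Initial deficit D₀ = C_s − DO₀ = 9.52 − 7.519 = 2.001 mg/L.
D(1.65) = [0.350×22.85/(1.09−0.350)](e^(−0.350×1.65) − e^(−1.09×1.65)) + 2.001 e^(−1.09×1.65)
= 10.81 × (0.5613 − 0.1655) + 2.001 × 0.1655 = 4.608 mg/L.
DO = 9.52 − 4.608 = 4.912 mg/L.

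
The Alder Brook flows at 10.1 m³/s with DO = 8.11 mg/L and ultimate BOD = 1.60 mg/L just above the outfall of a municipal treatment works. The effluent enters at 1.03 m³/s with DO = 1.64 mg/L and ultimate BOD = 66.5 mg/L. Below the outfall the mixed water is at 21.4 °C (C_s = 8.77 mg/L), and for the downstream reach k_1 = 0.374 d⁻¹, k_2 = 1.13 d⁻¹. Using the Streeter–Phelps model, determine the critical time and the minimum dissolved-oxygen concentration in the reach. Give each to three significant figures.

t_c ≈ 0.924 d; minimum DO ≈ 6.99 mg/L

Mixed DO = (10.1×8.11 + 1.03×1.64)/(10.1+1.03) = 83.60/11.13 = 7.511 mg/L.
Mixed L₀ = (10.1×1.60 + 1.03×66.5)/(11.13) = 84.66/11.13 = 7.606 mg/L.
Initial deficit D₀ = C_s − DO₀ = 8.77 − 7.511 = 1.259 mg/L.
t_c = (1/0.7560) ln[(1.13/0.374)(1 − 1.259×0.7560/(0.374×7.606))] = 1.323 × ln(2.011) = 0.9239 d.
D_c = (0.374/1.13) × 7.606 × e^(−0.374×0.9239) = 0.3310 × 7.606 × 0.7078 = 1.782 mg/L.
Minimum DO = 8.77 − 1.782 = 6.988 mg/L.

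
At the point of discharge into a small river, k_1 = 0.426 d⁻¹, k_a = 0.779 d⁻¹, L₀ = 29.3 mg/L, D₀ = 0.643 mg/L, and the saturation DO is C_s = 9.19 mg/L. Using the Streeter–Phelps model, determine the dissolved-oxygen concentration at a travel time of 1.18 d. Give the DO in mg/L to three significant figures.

DO ≈ 1.65 mg/L

k_1 L₀/(k_a−k_1) = 0.426×29.3/(0.779−0.426) = 12.48/0.3530 = 35.36 mg/L.
e^(−k_1 t) = e^(−0.426×1.180) = 0.6049; e^(−k_a t) = e^(−0.779×1.180) = 0.3988.
D = 35.36 × (0.6049 − 0.3988) + 0.643 × 0.3988 = 7.287 + 0.2564 = 7.543 mg/L.
DO = C_s − D = 9.19 − 7.543 = 1.647 mg/L.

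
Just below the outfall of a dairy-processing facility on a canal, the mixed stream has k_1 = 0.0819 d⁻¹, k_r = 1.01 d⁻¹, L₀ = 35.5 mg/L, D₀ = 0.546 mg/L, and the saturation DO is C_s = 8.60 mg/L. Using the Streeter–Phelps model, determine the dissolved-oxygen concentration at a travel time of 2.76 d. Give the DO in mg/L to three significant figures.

DO ≈ 6.26 mg/L

k_1 L₀/(k_r−k_1) = 0.0819×35.5/(1.01−0.0819) = 2.907/0.9281 = 3.133 mg/L.
e^(−k_1 t) = e^(−0.0819×2.760) = 0.7977; e^(−k_r t) = e^(−1.01×2.760) = 0.06157.
D = 3.133 × (0.7977 − 0.06157) + 0.546 × 0.06157 = 2.306 + 0.03362 = 2.340 mg/L.
DO = C_s − D = 8.60 − 2.340 = 6.260 mg/L.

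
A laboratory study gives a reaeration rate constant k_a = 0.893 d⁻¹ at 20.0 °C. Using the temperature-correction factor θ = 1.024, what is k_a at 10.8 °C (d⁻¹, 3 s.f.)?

k_a(T₂) = k_a(T₁) · θ^(T₂−T₁) = 0.893 × 1.024^(10.8−20.0)
= 0.893 × 1.024^-9.20 = 0.893 × 0.8040 = 0.7179 d⁻¹.

k_a ≈ 0.718 d⁻¹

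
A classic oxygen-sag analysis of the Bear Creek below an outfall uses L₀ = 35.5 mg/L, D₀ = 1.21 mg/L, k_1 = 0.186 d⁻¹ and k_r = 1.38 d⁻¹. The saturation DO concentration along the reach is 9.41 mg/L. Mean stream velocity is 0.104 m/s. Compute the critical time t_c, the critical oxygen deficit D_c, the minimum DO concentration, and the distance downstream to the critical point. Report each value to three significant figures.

t_c = [1/(k_r−k_1)] ln[(k_r/k_1)(1 − D₀(k_r−k_1)/(k_1 L₀))]
= [1/(1.38−0.186)] ln[(1.38/0.186)(1 − 1.21×1.194/(0.186×35.5))]
= (1/1.194) ln[7.419 × 0.7812] = 0.8375 × ln(5.796) = 0.8375 × 1.757 = 1.472 d.
D_c = (k_1/k_r) L₀ e^(−k_1 t_c) = (0.186/1.38) × 35.5 × e^(−0.186×1.472) = 0.1348 × 35.5 × 0.7605 = 3.639 mg/L.
Minimum DO = C_s − D_c = 9.41 − 3.639 = 5.771 mg/L.
x_c = v t_c = 0.104 m/s × 1.472 d × 86400 s/d = 13220 m ≈ 13.2 km.

t_c ≈ 1.47 d; D_c ≈ 3.64 mg/L; min DO ≈ 5.77 mg/L; x_c ≈ 13.2 km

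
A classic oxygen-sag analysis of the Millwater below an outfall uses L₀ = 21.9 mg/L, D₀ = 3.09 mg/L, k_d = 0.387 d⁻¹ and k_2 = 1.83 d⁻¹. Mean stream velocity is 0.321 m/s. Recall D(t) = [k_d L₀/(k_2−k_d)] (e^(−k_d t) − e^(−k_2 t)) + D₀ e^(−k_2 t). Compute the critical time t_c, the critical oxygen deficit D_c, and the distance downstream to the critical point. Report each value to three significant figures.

With k_2/k_d = 4.729 and 1 − D₀(k_2−k_d)/(k_d L₀) = 0.4739,
t_c = ln(4.729 × 0.4739) / (1.83 − 0.387) = ln(2.241) / 1.443 = 0.8069/1.443 = 0.5592 d.
D_c = (k_d/k_2) L₀ e^(−k_d t_c) = (0.387/1.83) × 21.9 × e^(−0.387×0.5592) = 0.2115 × 21.9 × 0.8054 = 3.730 mg/L.
x_c = v t_c = 0.321 m/s × 0.5592 d × 86400 s/d = 15510 m ≈ 15.5 km.

t_c ≈ 0.559 d; D_c ≈ 3.73 mg/L; x_c ≈ 15.5 km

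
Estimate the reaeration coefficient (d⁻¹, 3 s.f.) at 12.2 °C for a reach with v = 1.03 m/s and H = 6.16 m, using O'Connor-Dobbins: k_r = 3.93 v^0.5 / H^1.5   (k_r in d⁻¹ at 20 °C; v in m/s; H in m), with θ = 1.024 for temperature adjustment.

k_r ≈ 0.217 d⁻¹

k_r(20) = 3.93 × 1.03^0.5 / 6.16^1.5 = 3.93 × 1.015 / 15.29 = 0.2609 d⁻¹.
k_r(12.2) = 0.2609 × 1.024^(12.2−20) = 0.2609 × 0.8311 = 0.2168 d⁻¹.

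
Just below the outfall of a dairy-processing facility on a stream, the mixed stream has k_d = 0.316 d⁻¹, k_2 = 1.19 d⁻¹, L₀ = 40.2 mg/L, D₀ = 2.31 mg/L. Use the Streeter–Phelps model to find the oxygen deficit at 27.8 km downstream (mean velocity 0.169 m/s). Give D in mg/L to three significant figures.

D ≈ 6.70 mg/L

Travel time t = x/v = 27.8 km / (0.169 m/s) = 27800 m / 0.169 m/s = 164500 s = 1.904 d.
k_d L₀/(k_2−k_d) = 0.316×40.2/(1.19−0.316) = 12.70/0.8740 = 14.53 mg/L.
e^(−k_d t) = e^(−0.316×1.904) = 0.5479; e^(−k_2 t) = e^(−1.19×1.904) = 0.1038.
D = 14.53 × (0.5479 − 0.1038) + 2.31 × 0.1038 = 6.456 + 0.2397 = 6.695 mg/L.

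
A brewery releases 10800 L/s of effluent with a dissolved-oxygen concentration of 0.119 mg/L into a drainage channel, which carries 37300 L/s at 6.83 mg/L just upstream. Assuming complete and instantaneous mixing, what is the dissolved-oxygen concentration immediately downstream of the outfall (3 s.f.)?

Flow-weighted mixing: C = (Q_r C_r + Q_w C_w)/(Q_r + Q_w)
= (37300×6.83 + 10800×0.119)/(37300 + 10800) = 256000/48100 = 5.323 mg/L.

5.32 mg/L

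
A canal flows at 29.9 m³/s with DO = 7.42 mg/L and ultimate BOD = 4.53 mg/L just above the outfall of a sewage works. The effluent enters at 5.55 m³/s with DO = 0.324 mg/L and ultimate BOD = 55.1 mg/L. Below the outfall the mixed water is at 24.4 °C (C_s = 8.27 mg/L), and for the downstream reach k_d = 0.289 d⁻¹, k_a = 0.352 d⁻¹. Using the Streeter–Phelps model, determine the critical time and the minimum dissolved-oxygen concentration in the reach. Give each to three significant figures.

Mixed DO = (29.9×7.42 + 5.55×0.324)/(29.9+5.55) = 223.7/35.45 = 6.309 mg/L.
Mixed L₀ = (29.9×4.53 + 5.55×55.1)/(35.45) = 441.3/35.45 = 12.45 mg/L.
Initial deficit D₀ = C_s − DO₀ = 8.27 − 6.309 = 1.961 mg/L.
t_c = (1/0.06300) ln[(0.352/0.289)(1 − 1.961×0.06300/(0.289×12.45))] = 15.87 × ln(1.176) = 2.576 d.
D_c = (0.289/0.352) × 12.45 × e^(−0.289×2.576) = 0.8210 × 12.45 × 0.4751 = 4.855 mg/L.
Minimum DO = 8.27 − 4.855 = 3.415 mg/L.

t_c ≈ 2.58 d; minimum DO ≈ 3.42 mg/L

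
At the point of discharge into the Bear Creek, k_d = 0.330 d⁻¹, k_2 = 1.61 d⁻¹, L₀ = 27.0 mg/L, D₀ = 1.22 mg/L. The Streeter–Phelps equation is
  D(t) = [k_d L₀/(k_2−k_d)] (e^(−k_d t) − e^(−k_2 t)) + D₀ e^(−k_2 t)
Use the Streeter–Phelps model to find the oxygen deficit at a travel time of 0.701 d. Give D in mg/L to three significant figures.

D ≈ 3.67 mg/L

k_d L₀/(k_2−k_d) = 0.330×27.0/(1.61−0.330) = 8.910/1.280 = 6.961 mg/L.
e^(−k_d t) = e^(−0.330×0.7010) = 0.7935; e^(−k_2 t) = e^(−1.61×0.7010) = 0.3235.
D = 6.961 × (0.7935 − 0.3235) + 1.22 × 0.3235 = 3.272 + 0.3946 = 3.666 mg/L.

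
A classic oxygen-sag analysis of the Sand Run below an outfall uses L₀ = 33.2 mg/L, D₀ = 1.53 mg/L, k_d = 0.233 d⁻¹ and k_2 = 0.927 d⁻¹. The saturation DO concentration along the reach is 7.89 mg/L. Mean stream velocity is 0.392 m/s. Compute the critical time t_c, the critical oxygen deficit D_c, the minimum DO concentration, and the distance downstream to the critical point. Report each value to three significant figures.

t_c = [1/(k_2−k_d)] ln[(k_2/k_d)(1 − D₀(k_2−k_d)/(k_d L₀))]
= [1/(0.927−0.233)] ln[(0.927/0.233)(1 − 1.53×0.6940/(0.233×33.2))]
= (1/0.6940) ln[3.979 × 0.8627] = 1.441 × ln(3.432) = 1.441 × 1.233 = 1.777 d.
D_c = (k_d/k_2) L₀ e^(−k_d t_c) = (0.233/0.927) × 33.2 × e^(−0.233×1.777) = 0.2513 × 33.2 × 0.6610 = 5.516 mg/L.
Minimum DO = C_s − D_c = 7.89 − 5.516 = 2.374 mg/L.
x_c = v t_c = 0.392 m/s × 1.777 d × 86400 s/d = 60190 m ≈ 60.2 km.

t_c ≈ 1.78 d; D_c ≈ 5.52 mg/L; min DO ≈ 2.37 mg/L; x_c ≈ 60.2 km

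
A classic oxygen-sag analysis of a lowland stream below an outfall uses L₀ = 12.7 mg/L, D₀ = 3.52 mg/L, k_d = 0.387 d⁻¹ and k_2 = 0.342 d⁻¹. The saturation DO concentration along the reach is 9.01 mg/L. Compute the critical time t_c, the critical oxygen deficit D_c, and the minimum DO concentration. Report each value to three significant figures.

t_c = [1/(k_2−k_d)] ln[(k_2/k_d)(1 − D₀(k_2−k_d)/(k_d L₀))]
= [1/(0.342−0.387)] ln[(0.342/0.387)(1 − 3.52×-0.04500/(0.387×12.7))]
= (1/-0.04500) ln[0.8837 × 1.032] = -22.22 × ln(0.9122) = -22.22 × -0.09189 = 2.042 d.
L(t_c) = L₀ e^(−k_d t_c) = 12.7 × 0.4537 = 5.762 mg/L, and at the critical point k_2 D_c = k_d L, so D_c = (0.387/0.342) × 5.762 = 6.520 mg/L.
Minimum DO = C_s − D_c = 9.01 − 6.520 = 2.490 mg/L.

t_c ≈ 2.04 d; D_c ≈ 6.52 mg/L; min DO ≈ 2.49 mg/L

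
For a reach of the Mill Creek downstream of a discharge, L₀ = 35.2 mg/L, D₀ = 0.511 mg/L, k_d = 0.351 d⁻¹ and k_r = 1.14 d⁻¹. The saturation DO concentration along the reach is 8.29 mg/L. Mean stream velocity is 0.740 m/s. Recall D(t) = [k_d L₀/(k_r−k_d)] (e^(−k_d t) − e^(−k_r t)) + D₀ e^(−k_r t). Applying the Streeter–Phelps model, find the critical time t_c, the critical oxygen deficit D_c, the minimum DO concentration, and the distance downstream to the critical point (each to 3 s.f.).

With k_r/k_d = 3.248 and 1 − D₀(k_r−k_d)/(k_d L₀) = 0.9674,
t_c = ln(3.248 × 0.9674) / (1.14 − 0.351) = ln(3.142) / 0.7890 = 1.145/0.7890 = 1.451 d.
D_c = (k_d/k_r) L₀ e^(−k_d t_c) = (0.351/1.14) × 35.2 × e^(−0.351×1.451) = 0.3079 × 35.2 × 0.6009 = 6.513 mg/L.
Minimum DO = C_s − D_c = 8.29 − 6.513 = 1.777 mg/L.
x_c = v t_c = 0.740 m/s × 1.451 d × 86400 s/d = 92770 m ≈ 92.8 km.

t_c ≈ 1.45 d; D_c ≈ 6.51 mg/L; min DO ≈ 1.78 mg/L; x_c ≈ 92.8 km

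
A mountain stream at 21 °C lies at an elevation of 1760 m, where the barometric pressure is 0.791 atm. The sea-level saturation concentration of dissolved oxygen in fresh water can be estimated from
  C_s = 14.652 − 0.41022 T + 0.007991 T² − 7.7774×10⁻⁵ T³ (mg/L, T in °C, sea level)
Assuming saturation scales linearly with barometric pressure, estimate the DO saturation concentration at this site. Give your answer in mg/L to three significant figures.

C_s ≈ 6.99 mg/L

At sea level: C_s = 14.652 − 0.41022×21 + 0.007991×21² − 7.7774×10⁻⁵×21³ = 8.841 mg/L.
Pressure correction: C_s' = 8.841 × 0.791 = 6.993 mg/L.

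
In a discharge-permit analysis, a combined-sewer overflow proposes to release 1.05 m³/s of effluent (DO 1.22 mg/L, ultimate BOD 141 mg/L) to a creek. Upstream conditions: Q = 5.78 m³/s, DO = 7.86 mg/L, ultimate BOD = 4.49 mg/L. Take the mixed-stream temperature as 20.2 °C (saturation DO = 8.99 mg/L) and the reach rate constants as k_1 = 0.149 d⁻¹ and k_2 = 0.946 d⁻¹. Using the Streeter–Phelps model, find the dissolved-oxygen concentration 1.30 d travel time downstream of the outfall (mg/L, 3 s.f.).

DO ≈ 5.83 mg/L

Mixed DO = (5.78×7.86 + 1.05×1.22)/(5.78+1.05) = 46.71/6.830 = 6.839 mg/L.
Mixed L₀ = (5.78×4.49 + 1.05×141)/(6.830) = 174.0/6.830 = 25.48 mg/L.
Initial deficit D₀ = C_s − DO₀ = 8.99 − 6.839 = 2.151 mg/L.
D(1.30) = [0.149×25.48/(0.946−0.149)](e^(−0.149×1.30) − e^(−0.946×1.30)) + 2.151 e^(−0.946×1.30)
= 4.763 × (0.8239 − 0.2924) + 2.151 × 0.2924 = 3.160 mg/L.
DO = 8.99 − 3.160 = 5.830 mg/L.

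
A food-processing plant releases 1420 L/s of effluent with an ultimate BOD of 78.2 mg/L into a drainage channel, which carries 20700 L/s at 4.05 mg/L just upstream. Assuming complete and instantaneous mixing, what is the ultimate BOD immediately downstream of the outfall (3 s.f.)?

Flow-weighted mixing: C = (Q_r C_r + Q_w C_w)/(Q_r + Q_w)
= (20700×4.05 + 1420×78.2)/(20700 + 1420) = 194900/22120 = 8.810 mg/L.

8.81 mg/L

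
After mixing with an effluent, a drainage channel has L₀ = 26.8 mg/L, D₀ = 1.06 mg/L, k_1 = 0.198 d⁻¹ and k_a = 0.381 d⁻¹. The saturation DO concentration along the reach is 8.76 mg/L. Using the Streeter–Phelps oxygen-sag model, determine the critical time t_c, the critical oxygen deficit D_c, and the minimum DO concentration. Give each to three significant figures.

With k_a/k_1 = 1.924 and 1 − D₀(k_a−k_1)/(k_1 L₀) = 0.9634,
t_c = ln(1.924 × 0.9634) / (0.381 − 0.198) = ln(1.854) / 0.1830 = 0.6173/0.1830 = 3.373 d.
L(t_c) = L₀ e^(−k_1 t_c) = 26.8 × 0.5128 = 13.74 mg/L, and at the critical point k_a D_c = k_1 L, so D_c = (0.198/0.381) × 13.74 = 7.142 mg/L.
Minimum DO = C_s − D_c = 8.76 − 7.142 = 1.618 mg/L.

t_c ≈ 3.37 d; D_c ≈ 7.14 mg/L; min DO ≈ 1.62 mg/L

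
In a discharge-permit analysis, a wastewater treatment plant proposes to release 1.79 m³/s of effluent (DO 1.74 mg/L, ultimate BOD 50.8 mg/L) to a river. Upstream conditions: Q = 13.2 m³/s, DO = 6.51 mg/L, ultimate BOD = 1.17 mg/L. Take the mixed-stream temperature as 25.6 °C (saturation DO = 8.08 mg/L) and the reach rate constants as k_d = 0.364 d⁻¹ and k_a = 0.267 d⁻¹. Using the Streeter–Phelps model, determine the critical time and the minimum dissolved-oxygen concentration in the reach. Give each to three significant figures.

Mixed DO = (13.2×6.51 + 1.79×1.74)/(13.2+1.79) = 89.05/14.99 = 5.940 mg/L.
Mixed L₀ = (13.2×1.17 + 1.79×50.8)/(14.99) = 106.4/14.99 = 7.096 mg/L.
Initial deficit D₀ = C_s − DO₀ = 8.08 − 5.940 = 2.140 mg/L.
t_c = (1/-0.09700) ln[(0.267/0.364)(1 − 2.140×-0.09700/(0.364×7.096))] = -10.31 × ln(0.7925) = 2.398 d.
D_c = (0.364/0.267) × 7.096 × e^(−0.364×2.398) = 1.363 × 7.096 × 0.4177 = 4.041 mg/L.
Minimum DO = 8.08 − 4.041 = 4.039 mg/L.

t_c ≈ 2.40 d; minimum DO ≈ 4.04 mg/L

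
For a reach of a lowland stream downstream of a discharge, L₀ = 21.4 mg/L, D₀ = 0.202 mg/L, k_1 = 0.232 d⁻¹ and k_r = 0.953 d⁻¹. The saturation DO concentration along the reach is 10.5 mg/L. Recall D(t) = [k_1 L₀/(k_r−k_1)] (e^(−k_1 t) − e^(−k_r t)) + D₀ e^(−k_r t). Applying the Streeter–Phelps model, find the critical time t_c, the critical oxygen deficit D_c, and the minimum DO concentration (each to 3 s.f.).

t_c ≈ 1.92 d; D_c ≈ 3.34 mg/L; min DO ≈ 7.16 mg/L

t_c = [1/(k_r−k_1)] ln[(k_r/k_1)(1 − D₀(k_r−k_1)/(k_1 L₀))]
= [1/(0.953−0.232)] ln[(0.953/0.232)(1 − 0.202×0.7210/(0.232×21.4))]
= (1/0.7210) ln[4.108 × 0.9707] = 1.387 × ln(3.987) = 1.387 × 1.383 = 1.918 d.
D_c = (k_1/k_r) L₀ e^(−k_1 t_c) = (0.232/0.953) × 21.4 × e^(−0.232×1.918) = 0.2434 × 21.4 × 0.6408 = 3.338 mg/L.
Minimum DO = C_s − D_c = 10.5 − 3.338 = 7.162 mg/L.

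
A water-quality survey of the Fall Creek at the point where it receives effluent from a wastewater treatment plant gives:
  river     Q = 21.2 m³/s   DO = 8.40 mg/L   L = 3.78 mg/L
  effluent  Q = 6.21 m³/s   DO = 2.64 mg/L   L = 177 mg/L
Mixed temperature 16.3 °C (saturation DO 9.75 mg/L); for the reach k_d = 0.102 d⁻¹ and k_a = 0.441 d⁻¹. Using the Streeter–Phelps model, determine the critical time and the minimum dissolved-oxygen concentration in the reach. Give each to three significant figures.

Mixed DO = (21.2×8.40 + 6.21×2.64)/(21.2+6.21) = 194.5/27.41 = 7.095 mg/L.
Mixed L₀ = (21.2×3.78 + 6.21×177)/(27.41) = 1179/27.41 = 43.02 mg/L.
Initial deficit D₀ = C_s − DO₀ = 9.75 − 7.095 = 2.655 mg/L.
t_c = (1/0.3390) ln[(0.441/0.102)(1 − 2.655×0.3390/(0.102×43.02))] = 2.950 × ln(3.437) = 3.642 d.
D_c = (0.102/0.441) × 43.02 × e^(−0.102×3.642) = 0.2313 × 43.02 × 0.6897 = 6.864 mg/L.
Minimum DO = 9.75 − 6.864 = 2.886 mg/L.

t_c ≈ 3.64 d; minimum DO ≈ 2.89 mg/L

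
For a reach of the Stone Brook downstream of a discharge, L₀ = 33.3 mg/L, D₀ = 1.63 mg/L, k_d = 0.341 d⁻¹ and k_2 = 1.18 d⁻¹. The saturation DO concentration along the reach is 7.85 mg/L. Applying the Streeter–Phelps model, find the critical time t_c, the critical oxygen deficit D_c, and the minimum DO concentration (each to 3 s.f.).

t_c ≈ 1.33 d; D_c ≈ 6.12 mg/L; min DO ≈ 1.73 mg/L

At the critical point dD/dt = 0, so k_d L₀ e^(−k_d t) = k_2 D. Substituting D(t) from the Streeter–Phelps equation and solving for t gives
t_c = ln[(k_2/k_d)(1 − D₀(k_2−k_d)/(k_d L₀))] / (k_2−k_d).
Here k_2−k_d = 0.8390 d⁻¹ and 1 − D₀(k_2−k_d)/(k_d L₀) = 1 − 1.63×0.8390/(0.341×33.3) = 0.8796, so
t_c = ln(3.460 × 0.8796) / 0.8390 = 1.113 / 0.8390 = 1.327 d.
D_c = (k_d/k_2) L₀ e^(−k_d t_c) = (0.341/1.18) × 33.3 × e^(−0.341×1.327) = 0.2890 × 33.3 × 0.6361 = 6.121 mg/L.
Minimum DO = C_s − D_c = 7.85 − 6.121 = 1.729 mg/L.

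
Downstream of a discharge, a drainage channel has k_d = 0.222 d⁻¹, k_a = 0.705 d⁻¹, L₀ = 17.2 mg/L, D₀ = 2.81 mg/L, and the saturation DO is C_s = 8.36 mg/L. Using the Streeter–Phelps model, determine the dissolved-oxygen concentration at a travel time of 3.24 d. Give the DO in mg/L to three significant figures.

k_d L₀/(k_a−k_d) = 0.222×17.2/(0.705−0.222) = 3.818/0.4830 = 7.906 mg/L.
e^(−k_d t) = e^(−0.222×3.240) = 0.4871; e^(−k_a t) = e^(−0.705×3.240) = 0.1019.
D = 7.906 × (0.4871 − 0.1019) + 2.81 × 0.1019 = 3.046 + 0.2862 = 3.332 mg/L.
DO = C_s − D = 8.36 − 3.332 = 5.028 mg/L.

DO ≈ 5.03 mg/L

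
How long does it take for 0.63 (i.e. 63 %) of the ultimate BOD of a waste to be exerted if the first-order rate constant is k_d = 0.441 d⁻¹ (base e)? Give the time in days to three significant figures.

y/L₀ = 1 − e^(−k_d t) = 0.63 ⇒ e^(−k_d t) = 0.370
t = −ln(0.370) / 0.441 = 0.9943 / 0.441 = 2.255 d.

t ≈ 2.25 d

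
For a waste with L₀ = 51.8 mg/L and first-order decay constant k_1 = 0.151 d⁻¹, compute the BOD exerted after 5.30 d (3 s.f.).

y ≈ 28.5 mg/L

y_t = L₀(1 − e^(−k_1 t)) = 51.8 × (1 − e^(−0.151×5.30))
= 51.8 × (1 − 0.4492) = 51.8 × 0.5508 = 28.53 mg/L.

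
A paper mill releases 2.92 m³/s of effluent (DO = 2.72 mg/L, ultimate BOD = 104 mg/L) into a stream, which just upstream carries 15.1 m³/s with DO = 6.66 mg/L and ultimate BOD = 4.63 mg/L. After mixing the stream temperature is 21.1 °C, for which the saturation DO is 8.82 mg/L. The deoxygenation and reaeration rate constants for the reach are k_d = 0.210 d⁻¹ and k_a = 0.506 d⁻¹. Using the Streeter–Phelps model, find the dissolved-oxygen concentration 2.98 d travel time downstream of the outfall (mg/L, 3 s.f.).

DO ≈ 3.59 mg/L

Mixed DO = (15.1×6.66 + 2.92×2.72)/(15.1+2.92) = 108.5/18.02 = 6.022 mg/L.
Mixed L₀ = (15.1×4.63 + 2.92×104)/(18.02) = 373.6/18.02 = 20.73 mg/L.
Initial deficit D₀ = C_s − DO₀ = 8.82 − 6.022 = 2.798 mg/L.
D(2.98) = [0.210×20.73/(0.506−0.210)](e^(−0.210×2.98) − e^(−0.506×2.98)) + 2.798 e^(−0.506×2.98)
= 14.71 × (0.5348 − 0.2214) + 2.798 × 0.2214 = 5.230 mg/L.
DO = 8.82 − 5.230 = 3.590 mg/L.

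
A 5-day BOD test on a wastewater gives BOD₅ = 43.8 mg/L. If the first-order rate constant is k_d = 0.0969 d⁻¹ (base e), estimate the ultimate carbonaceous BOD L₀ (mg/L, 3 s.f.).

BOD₅ = L₀(1 − e^(−5k_d)) ⇒ L₀ = BOD₅ / (1 − e^(−5×0.0969))
= 43.8 / (1 − 0.6160) = 43.8 / 0.3840 = 114.1 mg/L.

L₀ ≈ 114 mg/L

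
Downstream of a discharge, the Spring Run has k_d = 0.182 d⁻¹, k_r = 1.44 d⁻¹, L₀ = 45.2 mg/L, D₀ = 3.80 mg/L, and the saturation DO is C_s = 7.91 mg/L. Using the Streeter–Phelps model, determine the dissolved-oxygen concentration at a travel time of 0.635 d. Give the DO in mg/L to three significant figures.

DO ≈ 3.18 mg/L

k_d L₀/(k_r−k_d) = 0.182×45.2/(1.44−0.182) = 8.226/1.258 = 6.539 mg/L.
e^(−k_d t) = e^(−0.182×0.6350) = 0.8909; e^(−k_r t) = e^(−1.44×0.6350) = 0.4008.
D = 6.539 × (0.8909 − 0.4008) + 3.80 × 0.4008 = 3.205 + 1.523 = 4.728 mg/L.
DO = C_s − D = 7.91 − 4.728 = 3.182 mg/L.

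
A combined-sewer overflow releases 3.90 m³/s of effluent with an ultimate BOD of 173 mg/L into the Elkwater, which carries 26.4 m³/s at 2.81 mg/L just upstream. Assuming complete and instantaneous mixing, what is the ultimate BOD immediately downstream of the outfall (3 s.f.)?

Flow-weighted mixing: C = (Q_r C_r + Q_w C_w)/(Q_r + Q_w)
= (26.4×2.81 + 3.90×173)/(26.4 + 3.90) = 748.9/30.30 = 24.72 mg/L.

24.7 mg/L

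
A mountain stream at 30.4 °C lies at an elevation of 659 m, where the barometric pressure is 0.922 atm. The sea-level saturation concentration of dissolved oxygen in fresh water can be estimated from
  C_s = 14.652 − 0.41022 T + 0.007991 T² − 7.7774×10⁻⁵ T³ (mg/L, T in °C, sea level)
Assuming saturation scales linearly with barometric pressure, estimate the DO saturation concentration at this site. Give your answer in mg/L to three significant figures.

At sea level: C_s = 14.652 − 0.41022×30.4 + 0.007991×30.4² − 7.7774×10⁻⁵×30.4³ = 7.381 mg/L.
Pressure correction: C_s' = 7.381 × 0.922 = 6.806 mg/L.

C_s ≈ 6.81 mg/L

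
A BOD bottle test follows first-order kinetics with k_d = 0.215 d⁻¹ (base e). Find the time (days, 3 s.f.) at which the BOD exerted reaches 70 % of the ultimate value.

t ≈ 5.60 d

y/L₀ = 1 − e^(−k_d t) = 0.70 ⇒ e^(−k_d t) = 0.300
t = −ln(0.300) / 0.215 = 1.204 / 0.215 = 5.600 d.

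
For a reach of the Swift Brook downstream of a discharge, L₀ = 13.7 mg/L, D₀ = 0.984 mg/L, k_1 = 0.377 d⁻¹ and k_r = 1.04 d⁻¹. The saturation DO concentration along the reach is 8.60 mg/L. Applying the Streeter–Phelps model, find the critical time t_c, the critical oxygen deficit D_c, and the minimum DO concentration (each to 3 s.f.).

With k_r/k_1 = 2.759 and 1 − D₀(k_r−k_1)/(k_1 L₀) = 0.8737,
t_c = ln(2.759 × 0.8737) / (1.04 − 0.377) = ln(2.410) / 0.6630 = 0.8797/0.6630 = 1.327 d.
L(t_c) = L₀ e^(−k_1 t_c) = 13.7 × 0.6064 = 8.308 mg/L, and at the critical point k_r D_c = k_1 L, so D_c = (0.377/1.04) × 8.308 = 3.012 mg/L.
Minimum DO = C_s − D_c = 8.60 − 3.012 = 5.588 mg/L.

t_c ≈ 1.33 d; D_c ≈ 3.01 mg/L; min DO ≈ 5.59 mg/L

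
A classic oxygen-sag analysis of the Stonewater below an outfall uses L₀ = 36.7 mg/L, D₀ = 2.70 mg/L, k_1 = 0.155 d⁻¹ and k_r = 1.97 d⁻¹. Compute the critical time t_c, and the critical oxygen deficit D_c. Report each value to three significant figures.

t_c ≈ 0.312 d; D_c ≈ 2.75 mg/L

At the critical point dD/dt = 0, so k_1 L₀ e^(−k_1 t) = k_r D. Substituting D(t) from the Streeter–Phelps equation and solving for t gives
t_c = ln[(k_r/k_1)(1 − D₀(k_r−k_1)/(k_1 L₀))] / (k_r−k_1).
Here k_r−k_1 = 1.815 d⁻¹ and 1 − D₀(k_r−k_1)/(k_1 L₀) = 1 − 2.70×1.815/(0.155×36.7) = 0.1385, so
t_c = ln(12.71 × 0.1385) / 1.815 = 0.5657 / 1.815 = 0.3117 d.
L(t_c) = L₀ e^(−k_1 t_c) = 36.7 × 0.9528 = 34.97 mg/L, and at the critical point k_r D_c = k_1 L, so D_c = (0.155/1.97) × 34.97 = 2.751 mg/L.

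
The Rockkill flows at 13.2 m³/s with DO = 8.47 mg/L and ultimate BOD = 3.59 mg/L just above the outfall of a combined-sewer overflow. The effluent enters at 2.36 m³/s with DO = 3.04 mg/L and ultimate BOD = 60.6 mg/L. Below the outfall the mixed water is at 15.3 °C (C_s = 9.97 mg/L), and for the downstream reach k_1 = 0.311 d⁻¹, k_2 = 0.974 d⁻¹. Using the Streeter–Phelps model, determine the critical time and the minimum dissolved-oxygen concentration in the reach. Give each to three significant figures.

Mixed DO = (13.2×8.47 + 2.36×3.04)/(13.2+2.36) = 119.0/15.56 = 7.646 mg/L.
Mixed L₀ = (13.2×3.59 + 2.36×60.6)/(15.56) = 190.4/15.56 = 12.24 mg/L.
Initial deficit D₀ = C_s − DO₀ = 9.97 − 7.646 = 2.324 mg/L.
t_c = (1/0.6630) ln[(0.974/0.311)(1 − 2.324×0.6630/(0.311×12.24))] = 1.508 × ln(1.864) = 0.9393 d.
D_c = (0.311/0.974) × 12.24 × e^(−0.311×0.9393) = 0.3193 × 12.24 × 0.7467 = 2.917 mg/L.
Minimum DO = 9.97 − 2.917 = 7.053 mg/L.

t_c ≈ 0.939 d; minimum DO ≈ 7.05 mg/L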